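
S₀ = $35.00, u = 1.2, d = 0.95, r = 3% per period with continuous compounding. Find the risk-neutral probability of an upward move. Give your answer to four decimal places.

p = 0.3218

Risk-neutral probability p = (e^0.03 − 0.95)/(1.2 − 0.95) = 0.0805/0.2500 = 0.3218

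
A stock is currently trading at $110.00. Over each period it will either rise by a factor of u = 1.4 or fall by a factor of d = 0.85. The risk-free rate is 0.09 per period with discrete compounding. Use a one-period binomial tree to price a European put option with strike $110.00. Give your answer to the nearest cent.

$8.53

Risk-neutral probability p = (1 + 0.09 − 0.85)/(1.4 − 0.85) = 0.2400/0.5500 = 0.4364
Terminal stock prices: S_u = 154, S_d = 93.5
Terminal payoffs (K − S): max(-44, 0) = 0, max(16.5, 0) = 16.5
Node 0 (S = 110): V_0 = 1/1.09·[0.4364·0.0000 + 0.5636·16.5000] = 8.5321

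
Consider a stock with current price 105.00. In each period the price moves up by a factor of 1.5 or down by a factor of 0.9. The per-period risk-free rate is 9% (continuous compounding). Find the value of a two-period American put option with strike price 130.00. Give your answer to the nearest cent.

Risk-neutral probability p = (e^0.09 − 0.9)/(1.5 − 0.9) = 0.1942/0.6000 = 0.3236
Terminal stock prices: S_uu = 236.2, S_ud = 141.8, S_dd = 85.05
Terminal payoffs (K − S): max(-106.2, 0) = 0, max(-11.75, 0) = 0, max(44.95, 0) = 44.95
Node u (S = 157.5): continuation = e^(−0.09)·[0.3236·0.0000 + 0.6764·0.0000] = 0.0000; exercise value = 0.0000 ≤ continuation, so V_u = 0.0000
Node d (S = 94.5): continuation = e^(−0.09)·[0.3236·0.0000 + 0.6764·44.9500] = 27.7864; exercise value = 35.5000 > continuation, so V_d = 35.5000 (exercise)
Node 0 (S = 105): continuation = e^(−0.09)·[0.3236·0.0000 + 0.6764·35.5000] = 21.9447; exercise value = 25.0000 > continuation, so V_0 = 25.0000 (exercise)

25.00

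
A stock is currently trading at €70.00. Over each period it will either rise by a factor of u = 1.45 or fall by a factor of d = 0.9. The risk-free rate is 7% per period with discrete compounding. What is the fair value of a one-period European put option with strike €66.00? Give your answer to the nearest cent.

Risk-neutral probability p = (1 + 0.07 − 0.9)/(1.45 − 0.9) = 0.1700/0.5500 = 0.3091
Terminal stock prices: S_u = 101.5, S_d = 63
Terminal payoffs (K − S): max(-35.5, 0) = 0, max(3, 0) = 3
Node 0 (S = 70): V_0 = 1/1.07·[0.3091·0.0000 + 0.6909·3.0000] = 1.9371

€1.94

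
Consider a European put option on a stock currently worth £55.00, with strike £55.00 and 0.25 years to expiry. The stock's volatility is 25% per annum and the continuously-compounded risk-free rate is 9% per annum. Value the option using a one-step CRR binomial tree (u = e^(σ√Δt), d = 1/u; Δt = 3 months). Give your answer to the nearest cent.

£2.78

CRR parameters: u = e^(σ√Δt) = e^(0.25·√0.25) = 1.1331, d = 1/u = 0.8825
Per-period rate: rΔt = 0.09·0.25 = 0.0225, so R = e^0.0225 = 1.0228
Risk-neutral probability p = (e^0.0225 − 0.8825)/(1.1331 − 0.8825) = 0.1403/0.2507 = 0.5596
Terminal stock prices: S_u = 62.32, S_d = 48.54
Terminal payoffs (K − S): max(-7.323, 0) = 0, max(6.463, 0) = 6.463
Node 0 (S = 55): V_0 = e^(−0.0225)·[0.5596·0.0000 + 0.4404·6.4627] = 2.7830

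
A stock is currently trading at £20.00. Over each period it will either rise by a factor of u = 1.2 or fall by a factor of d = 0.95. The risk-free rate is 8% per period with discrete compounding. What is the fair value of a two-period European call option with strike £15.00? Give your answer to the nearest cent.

Risk-neutral probability p = (1 + 0.08 − 0.95)/(1.2 − 0.95) = 0.1300/0.2500 = 0.5200
Terminal stock prices: S_uu = 28.8, S_ud = 22.8, S_dd = 18.05
Terminal payoffs (S − K): max(13.8, 0) = 13.8, max(7.8, 0) = 7.8, max(3.05, 0) = 3.05
Node u (S = 24): V_u = 1/1.08·[0.5200·13.8000 + 0.4800·7.8000] = 10.1111
Node d (S = 19): V_d = 1/1.08·[0.5200·7.8000 + 0.4800·3.0500] = 5.1111
Node 0 (S = 20): V_0 = 1/1.08·[0.5200·10.1111 + 0.4800·5.1111] = 7.1399

£7.14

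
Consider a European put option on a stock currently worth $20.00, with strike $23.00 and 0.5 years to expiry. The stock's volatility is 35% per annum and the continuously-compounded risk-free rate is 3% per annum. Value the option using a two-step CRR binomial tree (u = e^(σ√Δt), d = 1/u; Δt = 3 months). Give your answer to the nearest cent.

CRR parameters: u = e^(σ√Δt) = e^(0.35·√0.25) = 1.1912, d = 1/u = 0.8395
Per-period rate: rΔt = 0.03·0.25 = 0.0075, so R = e^0.0075 = 1.0075
Risk-neutral probability p = (e^0.0075 − 0.8395)/(1.1912 − 0.8395) = 0.1681/0.3518 = 0.4778
Terminal stock prices: S_uu = 28.38, S_ud = 20, S_dd = 14.09
Terminal payoffs (K − S): max(-5.381, 0) = 0, max(3, 0) = 3, max(8.906, 0) = 8.906
Node u (S = 23.82): V_u = e^(−0.0075)·[0.4778·0.0000 + 0.5222·3.0000] = 1.5550
Node d (S = 16.79): V_d = e^(−0.0075)·[0.4778·3.0000 + 0.5222·8.9062] = 6.0390
Node 0 (S = 20): V_0 = e^(−0.0075)·[0.4778·1.5550 + 0.5222·6.0390] = 3.8676

$3.87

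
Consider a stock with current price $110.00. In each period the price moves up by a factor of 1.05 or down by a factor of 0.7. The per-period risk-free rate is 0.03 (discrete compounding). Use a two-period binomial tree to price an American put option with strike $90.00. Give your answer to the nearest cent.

$1.19

Risk-neutral probability p = (1 + 0.03 − 0.7)/(1.05 − 0.7) = 0.3300/0.3500 = 0.9429
Terminal stock prices: S_uu = 121.3, S_ud = 80.85, S_dd = 53.9
Terminal payoffs (K − S): max(-31.28, 0) = 0, max(9.15, 0) = 9.15, max(36.1, 0) = 36.1
Node u (S = 115.5): continuation = 1/1.03·[0.9429·0.0000 + 0.0571·9.1500] = 0.5076; exercise value = 0.0000 ≤ continuation, so V_u = 0.5076
Node d (S = 77): continuation = 1/1.03·[0.9429·9.1500 + 0.0571·36.1000] = 10.3786; exercise value = 13.0000 > continuation, so V_d = 13.0000 (exercise)
Node 0 (S = 110): continuation = 1/1.03·[0.9429·0.5076 + 0.0571·13.0000] = 1.1859; exercise value = 0.0000 ≤ continuation, so V_0 = 1.1859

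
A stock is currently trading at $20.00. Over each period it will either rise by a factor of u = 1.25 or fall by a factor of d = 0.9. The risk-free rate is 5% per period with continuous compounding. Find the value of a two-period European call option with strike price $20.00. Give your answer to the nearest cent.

Risk-neutral probability p = (e^0.05 − 0.9)/(1.25 − 0.9) = 0.1513/0.3500 = 0.4322
Terminal stock prices: S_uu = 31.25, S_ud = 22.5, S_dd = 16.2
Terminal payoffs (S − K): max(11.25, 0) = 11.25, max(2.5, 0) = 2.5, max(-3.8, 0) = 0
Node u (S = 25): V_u = e^(−0.05)·[0.4322·11.2500 + 0.5678·2.5000] = 5.9754
Node d (S = 18): V_d = e^(−0.05)·[0.4322·2.5000 + 0.5678·0.0000] = 1.0278
Node 0 (S = 20): V_0 = e^(−0.05)·[0.4322·5.9754 + 0.5678·1.0278] = 3.0118

$3.01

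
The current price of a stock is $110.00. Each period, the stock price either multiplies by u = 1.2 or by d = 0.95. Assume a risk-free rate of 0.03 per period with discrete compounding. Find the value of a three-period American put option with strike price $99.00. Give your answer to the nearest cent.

$1.35

Risk-neutral probability p = (1 + 0.03 − 0.95)/(1.2 − 0.95) = 0.0800/0.2500 = 0.3200
Terminal stock prices: S_uuu = 190.1, S_uud = 150.5, S_udd = 119.1, S_ddd = 94.31
Terminal payoffs (K − S): max(-91.08, 0) = 0, max(-51.48, 0) = 0, max(-20.13, 0) = 0, max(4.689, 0) = 4.689
Node uu (S = 158.4): continuation = 1/1.03·[0.3200·0.0000 + 0.6800·0.0000] = 0.0000; exercise value = 0.0000 ≤ continuation, so V_uu = 0.0000
Node ud (S = 125.4): continuation = 1/1.03·[0.3200·0.0000 + 0.6800·0.0000] = 0.0000; exercise value = 0.0000 ≤ continuation, so V_ud = 0.0000
Node dd (S = 99.27): continuation = 1/1.03·[0.3200·0.0000 + 0.6800·4.6888] = 3.0955; exercise value = 0.0000 ≤ continuation, so V_dd = 3.0955
Node u (S = 132): continuation = 1/1.03·[0.3200·0.0000 + 0.6800·0.0000] = 0.0000; exercise value = 0.0000 ≤ continuation, so V_u = 0.0000
Node d (S = 104.5): continuation = 1/1.03·[0.3200·0.0000 + 0.6800·3.0955] = 2.0436; exercise value = 0.0000 ≤ continuation, so V_d = 2.0436
Node 0 (S = 110): continuation = 1/1.03·[0.3200·0.0000 + 0.6800·2.0436] = 1.3492; exercise value = 0.0000 ≤ continuation, so V_0 = 1.3492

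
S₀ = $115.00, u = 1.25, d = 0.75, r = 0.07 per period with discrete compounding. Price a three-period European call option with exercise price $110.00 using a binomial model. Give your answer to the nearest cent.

Risk-neutral probability p = (1 + 0.07 − 0.75)/(1.25 − 0.75) = 0.3200/0.5000 = 0.6400
Terminal stock prices: S_uuu = 224.6, S_uud = 134.8, S_udd = 80.86, S_ddd = 48.52
Terminal payoffs (S − K): max(114.6, 0) = 114.6, max(24.77, 0) = 24.77, max(-29.14, 0) = 0, max(-61.48, 0) = 0
Node uu (S = 179.7): V_uu = 1/1.07·[0.6400·114.6094 + 0.3600·24.7656] = 76.8838
Node ud (S = 107.8): V_ud = 1/1.07·[0.6400·24.7656 + 0.3600·0.0000] = 14.8131
Node dd (S = 64.69): V_dd = 1/1.07·[0.6400·0.0000 + 0.3600·0.0000] = 0.0000
Node u (S = 143.8): V_u = 1/1.07·[0.6400·76.8838 + 0.3600·14.8131] = 50.9704
Node d (S = 86.25): V_d = 1/1.07·[0.6400·14.8131 + 0.3600·0.0000] = 8.8602
Node 0 (S = 115): V_0 = 1/1.07·[0.6400·50.9704 + 0.3600·8.8602] = 33.4680

$33.47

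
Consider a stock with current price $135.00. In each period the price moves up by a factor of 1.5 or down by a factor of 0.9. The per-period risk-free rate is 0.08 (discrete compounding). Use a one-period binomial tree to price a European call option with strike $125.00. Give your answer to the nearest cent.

Risk-neutral probability p = (1 + 0.08 − 0.9)/(1.5 − 0.9) = 0.1800/0.6000 = 0.3000
Terminal stock prices: S_u = 202.5, S_d = 121.5
Terminal payoffs (S − K): max(77.5, 0) = 77.5, max(-3.5, 0) = 0
Node 0 (S = 135): V_0 = 1/1.08·[0.3000·77.5000 + 0.7000·0.0000] = 21.5278

$21.53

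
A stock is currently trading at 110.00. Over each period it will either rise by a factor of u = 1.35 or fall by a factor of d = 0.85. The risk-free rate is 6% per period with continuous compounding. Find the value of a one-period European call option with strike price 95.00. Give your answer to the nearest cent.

21.35

Risk-neutral probability p = (e^0.06 − 0.85)/(1.35 − 0.85) = 0.2118/0.5000 = 0.4237
Terminal stock prices: S_u = 148.5, S_d = 93.5
Terminal payoffs (S − K): max(53.5, 0) = 53.5, max(-1.5, 0) = 0
Node 0 (S = 110): V_0 = e^(−0.06)·[0.4237·53.5000 + 0.5763·0.0000] = 21.3465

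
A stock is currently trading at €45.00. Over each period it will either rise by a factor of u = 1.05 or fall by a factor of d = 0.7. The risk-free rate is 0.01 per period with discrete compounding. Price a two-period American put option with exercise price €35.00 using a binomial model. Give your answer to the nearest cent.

Risk-neutral probability p = (1 + 0.01 − 0.7)/(1.05 − 0.7) = 0.3100/0.3500 = 0.8857
Terminal stock prices: S_uu = 49.61, S_ud = 33.07, S_dd = 22.05
Terminal payoffs (K − S): max(-14.61, 0) = 0, max(1.925, 0) = 1.925, max(12.95, 0) = 12.95
Node u (S = 47.25): continuation = 1/1.01·[0.8857·0.0000 + 0.1143·1.9250] = 0.2178; exercise value = 0.0000 ≤ continuation, so V_u = 0.2178
Node d (S = 31.5): continuation = 1/1.01·[0.8857·1.9250 + 0.1143·12.9500] = 3.1535; exercise value = 3.5000 > continuation, so V_d = 3.5000 (exercise)
Node 0 (S = 45): continuation = 1/1.01·[0.8857·0.2178 + 0.1143·3.5000] = 0.5871; exercise value = 0.0000 ≤ continuation, so V_0 = 0.5871

€0.59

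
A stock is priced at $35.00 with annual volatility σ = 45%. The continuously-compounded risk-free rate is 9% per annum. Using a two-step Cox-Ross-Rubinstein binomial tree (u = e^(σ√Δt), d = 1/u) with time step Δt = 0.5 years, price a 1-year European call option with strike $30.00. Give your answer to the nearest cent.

CRR parameters: u = e^(σ√Δt) = e^(0.45·√0.5) = 1.3746, d = 1/u = 0.7275
Per-period rate: rΔt = 0.09·0.5 = 0.045, so R = e^0.045 = 1.0460
Risk-neutral probability p = (e^0.045 − 0.7275)/(1.3746 − 0.7275) = 0.3186/0.6472 = 0.4922
Terminal stock prices: S_uu = 66.14, S_ud = 35, S_dd = 18.52
Terminal payoffs (S − K): max(36.14, 0) = 36.14, max(5, 0) = 5, max(-11.48, 0) = 0
Node u (S = 48.11): V_u = e^(−0.045)·[0.4922·36.1380 + 0.5078·5.0000] = 19.4328
Node d (S = 25.46): V_d = e^(−0.045)·[0.4922·5.0000 + 0.5078·0.0000] = 2.3529
Node 0 (S = 35): V_0 = e^(−0.045)·[0.4922·19.4328 + 0.5078·2.3529] = 10.2867

$10.29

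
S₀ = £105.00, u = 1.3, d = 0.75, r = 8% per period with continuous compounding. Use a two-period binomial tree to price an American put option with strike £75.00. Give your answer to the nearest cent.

£2.11

Risk-neutral probability p = (e^0.08 − 0.75)/(1.3 − 0.75) = 0.3333/0.5500 = 0.6060
Terminal stock prices: S_uu = 177.5, S_ud = 102.4, S_dd = 59.06
Terminal payoffs (K − S): max(-102.5, 0) = 0, max(-27.38, 0) = 0, max(15.94, 0) = 15.94
Node u (S = 136.5): continuation = e^(−0.08)·[0.6060·0.0000 + 0.3940·0.0000] = 0.0000; exercise value = 0.0000 ≤ continuation, so V_u = 0.0000
Node d (S = 78.75): continuation = e^(−0.08)·[0.6060·0.0000 + 0.3940·15.9375] = 5.7969; exercise value = 0.0000 ≤ continuation, so V_d = 5.7969
Node 0 (S = 105): continuation = e^(−0.08)·[0.6060·0.0000 + 0.3940·5.7969] = 2.1085; exercise value = 0.0000 ≤ continuation, so V_0 = 2.1085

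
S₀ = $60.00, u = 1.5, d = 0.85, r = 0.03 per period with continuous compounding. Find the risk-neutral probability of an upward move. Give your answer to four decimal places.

Risk-neutral probability p = (e^0.03 − 0.85)/(1.5 − 0.85) = 0.1805/0.6500 = 0.2776

p = 0.2776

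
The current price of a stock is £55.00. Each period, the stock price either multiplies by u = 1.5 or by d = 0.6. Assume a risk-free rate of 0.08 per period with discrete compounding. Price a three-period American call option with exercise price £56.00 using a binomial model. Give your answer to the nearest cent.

Risk-neutral probability p = (1 + 0.08 − 0.6)/(1.5 − 0.6) = 0.4800/0.9000 = 0.5333
Terminal stock prices: S_uuu = 185.6, S_uud = 74.25, S_udd = 29.7, S_ddd = 11.88
Terminal payoffs (S − K): max(129.6, 0) = 129.6, max(18.25, 0) = 18.25, max(-26.3, 0) = 0, max(-44.12, 0) = 0
Node uu (S = 123.8): continuation = 1/1.08·[0.5333·129.6250 + 0.4667·18.2500] = 71.8981; exercise value = 67.7500 ≤ continuation, so V_uu = 71.8981
Node ud (S = 49.5): continuation = 1/1.08·[0.5333·18.2500 + 0.4667·0.0000] = 9.0123; exercise value = 0.0000 ≤ continuation, so V_ud = 9.0123
Node dd (S = 19.8): continuation = 1/1.08·[0.5333·0.0000 + 0.4667·0.0000] = 0.0000; exercise value = 0.0000 ≤ continuation, so V_dd = 0.0000
Node u (S = 82.5): continuation = 1/1.08·[0.5333·71.8981 + 0.4667·9.0123] = 39.3995; exercise value = 26.5000 ≤ continuation, so V_u = 39.3995
Node d (S = 33): continuation = 1/1.08·[0.5333·9.0123 + 0.4667·0.0000] = 4.4505; exercise value = 0.0000 ≤ continuation, so V_d = 4.4505
Node 0 (S = 55): continuation = 1/1.08·[0.5333·39.3995 + 0.4667·4.4505] = 21.3796; exercise value = 0.0000 ≤ continuation, so V_0 = 21.3796

£21.38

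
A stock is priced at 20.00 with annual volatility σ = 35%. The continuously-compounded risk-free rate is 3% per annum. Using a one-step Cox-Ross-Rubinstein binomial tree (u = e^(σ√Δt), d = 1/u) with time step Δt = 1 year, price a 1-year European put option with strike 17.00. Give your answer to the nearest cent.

CRR parameters: u = e^(σ√Δt) = e^(0.35·√1) = 1.4191, d = 1/u = 0.7047
Per-period rate: rΔt = 0.03·1 = 0.03, so R = e^0.03 = 1.0305
Risk-neutral probability p = (e^0.03 − 0.7047)/(1.4191 − 0.7047) = 0.3258/0.7144 = 0.4560
Terminal stock prices: S_u = 28.38, S_d = 14.09
Terminal payoffs (K − S): max(-11.38, 0) = 0, max(2.906, 0) = 2.906
Node 0 (S = 20): V_0 = e^(−0.03)·[0.4560·0.0000 + 0.5440·2.9062] = 1.5342

1.53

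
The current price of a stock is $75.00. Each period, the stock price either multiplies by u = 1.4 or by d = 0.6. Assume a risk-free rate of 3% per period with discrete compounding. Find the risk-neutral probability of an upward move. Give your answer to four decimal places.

p = 0.5375

Risk-neutral probability p = (1 + 0.03 − 0.6)/(1.4 − 0.6) = 0.4300/0.8000 = 0.5375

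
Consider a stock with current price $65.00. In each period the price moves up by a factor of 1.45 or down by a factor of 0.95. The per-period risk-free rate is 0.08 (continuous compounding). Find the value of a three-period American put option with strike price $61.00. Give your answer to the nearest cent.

Risk-neutral probability p = (e^0.08 − 0.95)/(1.45 − 0.95) = 0.1333/0.5000 = 0.2666
Terminal stock prices: S_uuu = 198.2, S_uud = 129.8, S_udd = 85.06, S_ddd = 55.73
Terminal payoffs (K − S): max(-137.2, 0) = 0, max(-68.83, 0) = 0, max(-24.06, 0) = 0, max(5.271, 0) = 5.271
Node uu (S = 136.7): continuation = e^(−0.08)·[0.2666·0.0000 + 0.7334·0.0000] = 0.0000; exercise value = 0.0000 ≤ continuation, so V_uu = 0.0000
Node ud (S = 89.54): continuation = e^(−0.08)·[0.2666·0.0000 + 0.7334·0.0000] = 0.0000; exercise value = 0.0000 ≤ continuation, so V_ud = 0.0000
Node dd (S = 58.66): continuation = e^(−0.08)·[0.2666·0.0000 + 0.7334·5.2706] = 3.5684; exercise value = 2.3375 ≤ continuation, so V_dd = 3.5684
Node u (S = 94.25): continuation = e^(−0.08)·[0.2666·0.0000 + 0.7334·0.0000] = 0.0000; exercise value = 0.0000 ≤ continuation, so V_u = 0.0000
Node d (S = 61.75): continuation = e^(−0.08)·[0.2666·0.0000 + 0.7334·3.5684] = 2.4159; exercise value = 0.0000 ≤ continuation, so V_d = 2.4159
Node 0 (S = 65): continuation = e^(−0.08)·[0.2666·0.0000 + 0.7334·2.4159] = 1.6357; exercise value = 0.0000 ≤ continuation, so V_0 = 1.6357

$1.64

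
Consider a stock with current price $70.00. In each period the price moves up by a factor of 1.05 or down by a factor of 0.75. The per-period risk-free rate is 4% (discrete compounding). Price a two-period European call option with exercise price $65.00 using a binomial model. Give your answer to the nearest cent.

Risk-neutral probability p = (1 + 0.04 − 0.75)/(1.05 − 0.75) = 0.2900/0.3000 = 0.9667
Terminal stock prices: S_uu = 77.17, S_ud = 55.12, S_dd = 39.38
Terminal payoffs (S − K): max(12.17, 0) = 12.17, max(-9.875, 0) = 0, max(-25.62, 0) = 0
Node u (S = 73.5): V_u = 1/1.04·[0.9667·12.1750 + 0.0333·0.0000] = 11.3165
Node d (S = 52.5): V_d = 1/1.04·[0.9667·0.0000 + 0.0333·0.0000] = 0.0000
Node 0 (S = 70): V_0 = 1/1.04·[0.9667·11.3165 + 0.0333·0.0000] = 10.5185

$10.52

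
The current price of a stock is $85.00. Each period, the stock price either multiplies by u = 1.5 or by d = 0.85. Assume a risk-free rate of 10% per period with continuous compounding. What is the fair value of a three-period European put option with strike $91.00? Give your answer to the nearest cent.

$6.44

Risk-neutral probability p = (e^0.1 − 0.85)/(1.5 − 0.85) = 0.2552/0.6500 = 0.3926
Terminal stock prices: S_uuu = 286.9, S_uud = 162.6, S_udd = 92.12, S_ddd = 52.2
Terminal payoffs (K − S): max(-195.9, 0) = 0, max(-71.56, 0) = 0, max(-1.119, 0) = 0, max(38.8, 0) = 38.8
Node uu (S = 191.2): V_uu = e^(−0.1)·[0.3926·0.0000 + 0.6074·0.0000] = 0.0000
Node ud (S = 108.4): V_ud = e^(−0.1)·[0.3926·0.0000 + 0.6074·0.0000] = 0.0000
Node dd (S = 61.41): V_dd = e^(−0.1)·[0.3926·0.0000 + 0.6074·38.7994] = 21.3251
Node u (S = 127.5): V_u = e^(−0.1)·[0.3926·0.0000 + 0.6074·0.0000] = 0.0000
Node d (S = 72.25): V_d = e^(−0.1)·[0.3926·0.0000 + 0.6074·21.3251] = 11.7208
Node 0 (S = 85): V_0 = e^(−0.1)·[0.3926·0.0000 + 0.6074·11.7208] = 6.4420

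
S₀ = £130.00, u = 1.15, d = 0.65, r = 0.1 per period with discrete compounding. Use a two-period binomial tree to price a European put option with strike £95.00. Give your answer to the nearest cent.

Risk-neutral probability p = (1 + 0.1 − 0.65)/(1.15 − 0.65) = 0.4500/0.5000 = 0.9000
Terminal stock prices: S_uu = 171.9, S_ud = 97.17, S_dd = 54.93
Terminal payoffs (K − S): max(-76.92, 0) = 0, max(-2.175, 0) = 0, max(40.07, 0) = 40.07
Node u (S = 149.5): V_u = 1/1.1·[0.9000·0.0000 + 0.1000·0.0000] = 0.0000
Node d (S = 84.5): V_d = 1/1.1·[0.9000·0.0000 + 0.1000·40.0750] = 3.6432
Node 0 (S = 130): V_0 = 1/1.1·[0.9000·0.0000 + 0.1000·3.6432] = 0.3312

£0.33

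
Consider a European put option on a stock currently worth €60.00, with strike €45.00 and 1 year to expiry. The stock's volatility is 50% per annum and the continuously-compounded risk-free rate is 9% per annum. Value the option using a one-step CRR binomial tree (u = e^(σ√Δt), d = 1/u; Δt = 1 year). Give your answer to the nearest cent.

€4.19

CRR parameters: u = e^(σ√Δt) = e^(0.5·√1) = 1.6487, d = 1/u = 0.6065
Per-period rate: rΔt = 0.09·1 = 0.09, so R = e^0.09 = 1.0942
Risk-neutral probability p = (e^0.09 − 0.6065)/(1.6487 − 0.6065) = 0.4876/1.0422 = 0.4679
Terminal stock prices: S_u = 98.92, S_d = 36.39
Terminal payoffs (K − S): max(-53.92, 0) = 0, max(8.608, 0) = 8.608
Node 0 (S = 60): V_0 = e^(−0.09)·[0.4679·0.0000 + 0.5321·8.6082] = 4.1862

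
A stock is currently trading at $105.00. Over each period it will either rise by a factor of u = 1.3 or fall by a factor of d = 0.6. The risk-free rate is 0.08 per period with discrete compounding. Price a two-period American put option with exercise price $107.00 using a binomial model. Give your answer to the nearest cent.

$17.44

Risk-neutral probability p = (1 + 0.08 − 0.6)/(1.3 − 0.6) = 0.4800/0.7000 = 0.6857
Terminal stock prices: S_uu = 177.5, S_ud = 81.9, S_dd = 37.8
Terminal payoffs (K − S): max(-70.45, 0) = 0, max(25.1, 0) = 25.1, max(69.2, 0) = 69.2
Node u (S = 136.5): continuation = 1/1.08·[0.6857·0.0000 + 0.3143·25.1000] = 7.3042; exercise value = 0.0000 ≤ continuation, so V_u = 7.3042
Node d (S = 63): continuation = 1/1.08·[0.6857·25.1000 + 0.3143·69.2000] = 36.0741; exercise value = 44.0000 > continuation, so V_d = 44.0000 (exercise)
Node 0 (S = 105): continuation = 1/1.08·[0.6857·7.3042 + 0.3143·44.0000] = 17.4418; exercise value = 2.0000 ≤ continuation, so V_0 = 17.4418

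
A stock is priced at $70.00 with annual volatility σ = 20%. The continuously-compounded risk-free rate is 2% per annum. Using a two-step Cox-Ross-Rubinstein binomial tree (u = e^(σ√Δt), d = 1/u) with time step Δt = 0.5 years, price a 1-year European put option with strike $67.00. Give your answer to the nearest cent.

$3.49

CRR parameters: u = e^(σ√Δt) = e^(0.2·√0.5) = 1.1519, d = 1/u = 0.8681
Per-period rate: rΔt = 0.02·0.5 = 0.01, so R = e^0.01 = 1.0101
Risk-neutral probability p = (e^0.01 − 0.8681)/(1.1519 − 0.8681) = 0.1419/0.2838 = 0.5001
Terminal stock prices: S_uu = 92.88, S_ud = 70, S_dd = 52.75
Terminal payoffs (K − S): max(-25.88, 0) = 0, max(-3, 0) = 0, max(14.25, 0) = 14.25
Node u (S = 80.63): V_u = e^(−0.01)·[0.5001·0.0000 + 0.4999·0.0000] = 0.0000
Node d (S = 60.77): V_d = e^(−0.01)·[0.5001·0.0000 + 0.4999·14.2453] = 7.0501
Node 0 (S = 70): V_0 = e^(−0.01)·[0.5001·0.0000 + 0.4999·7.0501] = 3.4892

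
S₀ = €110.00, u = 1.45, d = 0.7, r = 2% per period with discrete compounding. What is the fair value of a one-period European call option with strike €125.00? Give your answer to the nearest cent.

€14.43

Risk-neutral probability p = (1 + 0.02 − 0.7)/(1.45 − 0.7) = 0.3200/0.7500 = 0.4267
Terminal stock prices: S_u = 159.5, S_d = 77
Terminal payoffs (S − K): max(34.5, 0) = 34.5, max(-48, 0) = 0
Node 0 (S = 110): V_0 = 1/1.02·[0.4267·34.5000 + 0.5733·0.0000] = 14.4314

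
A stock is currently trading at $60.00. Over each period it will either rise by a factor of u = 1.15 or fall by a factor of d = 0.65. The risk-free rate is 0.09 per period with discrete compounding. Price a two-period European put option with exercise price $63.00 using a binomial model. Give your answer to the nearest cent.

Risk-neutral probability p = (1 + 0.09 − 0.65)/(1.15 − 0.65) = 0.4400/0.5000 = 0.8800
Terminal stock prices: S_uu = 79.35, S_ud = 44.85, S_dd = 25.35
Terminal payoffs (K − S): max(-16.35, 0) = 0, max(18.15, 0) = 18.15, max(37.65, 0) = 37.65
Node u (S = 69): V_u = 1/1.09·[0.8800·0.0000 + 0.1200·18.1500] = 1.9982
Node d (S = 39): V_d = 1/1.09·[0.8800·18.1500 + 0.1200·37.6500] = 18.7982
Node 0 (S = 60): V_0 = 1/1.09·[0.8800·1.9982 + 0.1200·18.7982] = 3.6827

$3.68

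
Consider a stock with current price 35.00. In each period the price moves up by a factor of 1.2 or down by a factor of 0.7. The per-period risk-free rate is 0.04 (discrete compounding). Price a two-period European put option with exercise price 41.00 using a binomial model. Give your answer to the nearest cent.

Risk-neutral probability p = (1 + 0.04 − 0.7)/(1.2 − 0.7) = 0.3400/0.5000 = 0.6800
Terminal stock prices: S_uu = 50.4, S_ud = 29.4, S_dd = 17.15
Terminal payoffs (K − S): max(-9.4, 0) = 0, max(11.6, 0) = 11.6, max(23.85, 0) = 23.85
Node u (S = 42): V_u = 1/1.04·[0.6800·0.0000 + 0.3200·11.6000] = 3.5692
Node d (S = 24.5): V_d = 1/1.04·[0.6800·11.6000 + 0.3200·23.8500] = 14.9231
Node 0 (S = 35): V_0 = 1/1.04·[0.6800·3.5692 + 0.3200·14.9231] = 6.9254

6.93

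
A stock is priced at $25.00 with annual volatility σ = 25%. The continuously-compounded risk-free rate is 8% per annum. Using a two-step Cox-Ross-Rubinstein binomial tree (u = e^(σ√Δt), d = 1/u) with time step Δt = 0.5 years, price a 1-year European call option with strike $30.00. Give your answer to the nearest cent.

CRR parameters: u = e^(σ√Δt) = e^(0.25·√0.5) = 1.1934, d = 1/u = 0.8380
Per-period rate: rΔt = 0.08·0.5 = 0.04, so R = e^0.04 = 1.0408
Risk-neutral probability p = (e^0.04 − 0.8380)/(1.1934 − 0.8380) = 0.2028/0.3554 = 0.5708
Terminal stock prices: S_uu = 35.6, S_ud = 25, S_dd = 17.55
Terminal payoffs (S − K): max(5.603, 0) = 5.603, max(-5, 0) = 0, max(-12.45, 0) = 0
Node u (S = 29.83): V_u = e^(−0.04)·[0.5708·5.6030 + 0.4292·0.0000] = 3.0725
Node d (S = 20.95): V_d = e^(−0.04)·[0.5708·0.0000 + 0.4292·0.0000] = 0.0000
Node 0 (S = 25): V_0 = e^(−0.04)·[0.5708·3.0725 + 0.4292·0.0000] = 1.6849

$1.68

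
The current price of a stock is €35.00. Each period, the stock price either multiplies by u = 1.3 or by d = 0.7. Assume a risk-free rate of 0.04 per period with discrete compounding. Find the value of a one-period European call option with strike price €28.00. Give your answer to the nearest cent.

Risk-neutral probability p = (1 + 0.04 − 0.7)/(1.3 − 0.7) = 0.3400/0.6000 = 0.5667
Terminal stock prices: S_u = 45.5, S_d = 24.5
Terminal payoffs (S − K): max(17.5, 0) = 17.5, max(-3.5, 0) = 0
Node 0 (S = 35): V_0 = 1/1.04·[0.5667·17.5000 + 0.4333·0.0000] = 9.5353

€9.54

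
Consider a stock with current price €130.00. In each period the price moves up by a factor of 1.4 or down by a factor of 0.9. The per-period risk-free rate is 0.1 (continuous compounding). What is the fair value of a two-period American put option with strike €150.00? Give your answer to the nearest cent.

€20.00

Risk-neutral probability p = (e^0.1 − 0.9)/(1.4 − 0.9) = 0.2052/0.5000 = 0.4103
Terminal stock prices: S_uu = 254.8, S_ud = 163.8, S_dd = 105.3
Terminal payoffs (K − S): max(-104.8, 0) = 0, max(-13.8, 0) = 0, max(44.7, 0) = 44.7
Node u (S = 182): continuation = e^(−0.1)·[0.4103·0.0000 + 0.5897·0.0000] = 0.0000; exercise value = 0.0000 ≤ continuation, so V_u = 0.0000
Node d (S = 117): continuation = e^(−0.1)·[0.4103·0.0000 + 0.5897·44.7000] = 23.8495; exercise value = 33.0000 > continuation, so V_d = 33.0000 (exercise)
Node 0 (S = 130): continuation = e^(−0.1)·[0.4103·0.0000 + 0.5897·33.0000] = 17.6070; exercise value = 20.0000 > continuation, so V_0 = 20.0000 (exercise)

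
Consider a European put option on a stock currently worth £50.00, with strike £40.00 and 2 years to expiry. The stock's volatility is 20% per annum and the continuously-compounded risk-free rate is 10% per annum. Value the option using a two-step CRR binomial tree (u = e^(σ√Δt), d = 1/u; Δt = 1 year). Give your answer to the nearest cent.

CRR parameters: u = e^(σ√Δt) = e^(0.2·√1) = 1.2214, d = 1/u = 0.8187
Per-period rate: rΔt = 0.1·1 = 0.1, so R = e^0.1 = 1.1052
Risk-neutral probability p = (e^0.1 − 0.8187)/(1.2214 − 0.8187) = 0.2864/0.4027 = 0.7113
Terminal stock prices: S_uu = 74.59, S_ud = 50, S_dd = 33.52
Terminal payoffs (K − S): max(-34.59, 0) = 0, max(-10, 0) = 0, max(6.484, 0) = 6.484
Node u (S = 61.07): V_u = e^(−0.1)·[0.7113·0.0000 + 0.2887·0.0000] = 0.0000
Node d (S = 40.94): V_d = e^(−0.1)·[0.7113·0.0000 + 0.2887·6.4840] = 1.6935
Node 0 (S = 50): V_0 = e^(−0.1)·[0.7113·0.0000 + 0.2887·1.6935] = 0.4423

£0.44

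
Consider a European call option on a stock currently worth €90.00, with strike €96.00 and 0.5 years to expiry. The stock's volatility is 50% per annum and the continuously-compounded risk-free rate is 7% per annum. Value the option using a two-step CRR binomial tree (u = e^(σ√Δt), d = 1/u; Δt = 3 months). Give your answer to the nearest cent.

€11.31

CRR parameters: u = e^(σ√Δt) = e^(0.5·√0.25) = 1.2840, d = 1/u = 0.7788
Per-period rate: rΔt = 0.07·0.25 = 0.0175, so R = e^0.0175 = 1.0177
Risk-neutral probability p = (e^0.0175 − 0.7788)/(1.2840 − 0.7788) = 0.2389/0.5052 = 0.4728
Terminal stock prices: S_uu = 148.4, S_ud = 90, S_dd = 54.59
Terminal payoffs (S − K): max(52.38, 0) = 52.38, max(-6, 0) = 0, max(-41.41, 0) = 0
Node u (S = 115.6): V_u = e^(−0.0175)·[0.4728·52.3849 + 0.5272·0.0000] = 24.3362
Node d (S = 70.09): V_d = e^(−0.0175)·[0.4728·0.0000 + 0.5272·0.0000] = 0.0000
Node 0 (S = 90): V_0 = e^(−0.0175)·[0.4728·24.3362 + 0.5272·0.0000] = 11.3057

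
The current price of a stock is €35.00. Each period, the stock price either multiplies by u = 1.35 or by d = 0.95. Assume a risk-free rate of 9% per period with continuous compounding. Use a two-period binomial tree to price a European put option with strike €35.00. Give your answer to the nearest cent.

Risk-neutral probability p = (e^0.09 − 0.95)/(1.35 − 0.95) = 0.1442/0.4000 = 0.3604
Terminal stock prices: S_uu = 63.79, S_ud = 44.89, S_dd = 31.59
Terminal payoffs (K − S): max(-28.79, 0) = 0, max(-9.887, 0) = 0, max(3.413, 0) = 3.413
Node u (S = 47.25): V_u = e^(−0.09)·[0.3604·0.0000 + 0.6396·0.0000] = 0.0000
Node d (S = 33.25): V_d = e^(−0.09)·[0.3604·0.0000 + 0.6396·3.4125] = 1.9947
Node 0 (S = 35): V_0 = e^(−0.09)·[0.3604·0.0000 + 0.6396·1.9947] = 1.1659

€1.17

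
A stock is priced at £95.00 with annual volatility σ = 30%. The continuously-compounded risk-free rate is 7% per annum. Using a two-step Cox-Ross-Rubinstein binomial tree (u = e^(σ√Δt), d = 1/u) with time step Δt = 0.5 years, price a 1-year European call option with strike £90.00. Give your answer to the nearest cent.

CRR parameters: u = e^(σ√Δt) = e^(0.3·√0.5) = 1.2363, d = 1/u = 0.8089
Per-period rate: rΔt = 0.07·0.5 = 0.035, so R = e^0.035 = 1.0356
Risk-neutral probability p = (e^0.035 − 0.8089)/(1.2363 − 0.8089) = 0.2268/0.4275 = 0.5305
Terminal stock prices: S_uu = 145.2, S_ud = 95, S_dd = 62.15
Terminal payoffs (S − K): max(55.2, 0) = 55.2, max(5, 0) = 5, max(-27.85, 0) = 0
Node u (S = 117.4): V_u = e^(−0.035)·[0.5305·55.2042 + 0.4695·5.0000] = 30.5451
Node d (S = 76.84): V_d = e^(−0.035)·[0.5305·5.0000 + 0.4695·0.0000] = 2.5612
Node 0 (S = 95): V_0 = e^(−0.035)·[0.5305·30.5451 + 0.4695·2.5612] = 16.8078

£16.81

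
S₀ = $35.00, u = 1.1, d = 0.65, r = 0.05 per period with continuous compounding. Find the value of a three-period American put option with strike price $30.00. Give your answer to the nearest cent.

$1.36

Risk-neutral probability p = (e^0.05 − 0.65)/(1.1 − 0.65) = 0.4013/0.4500 = 0.8917
Terminal stock prices: S_uuu = 46.59, S_uud = 27.53, S_udd = 16.27, S_ddd = 9.612
Terminal payoffs (K − S): max(-16.59, 0) = 0, max(2.472, 0) = 2.472, max(13.73, 0) = 13.73, max(20.39, 0) = 20.39
Node uu (S = 42.35): continuation = e^(−0.05)·[0.8917·0.0000 + 0.1083·2.4725] = 0.2547; exercise value = 0.0000 ≤ continuation, so V_uu = 0.2547
Node ud (S = 25.03): continuation = e^(−0.05)·[0.8917·2.4725 + 0.1083·13.7337] = 3.5119; exercise value = 4.9750 > continuation, so V_ud = 4.9750 (exercise)
Node dd (S = 14.79): continuation = e^(−0.05)·[0.8917·13.7337 + 0.1083·20.3881] = 13.7494; exercise value = 15.2125 > continuation, so V_dd = 15.2125 (exercise)
Node u (S = 38.5): continuation = e^(−0.05)·[0.8917·0.2547 + 0.1083·4.9750] = 0.7285; exercise value = 0.0000 ≤ continuation, so V_u = 0.7285
Node d (S = 22.75): continuation = e^(−0.05)·[0.8917·4.9750 + 0.1083·15.2125] = 5.7869; exercise value = 7.2500 > continuation, so V_d = 7.2500 (exercise)
Node 0 (S = 35): continuation = e^(−0.05)·[0.8917·0.7285 + 0.1083·7.2500] = 1.3647; exercise value = 0.0000 ≤ continuation, so V_0 = 1.3647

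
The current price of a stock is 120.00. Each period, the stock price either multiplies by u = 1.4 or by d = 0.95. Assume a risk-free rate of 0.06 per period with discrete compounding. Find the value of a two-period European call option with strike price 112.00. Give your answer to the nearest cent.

22.20

Risk-neutral probability p = (1 + 0.06 − 0.95)/(1.4 − 0.95) = 0.1100/0.4500 = 0.2444
Terminal stock prices: S_uu = 235.2, S_ud = 159.6, S_dd = 108.3
Terminal payoffs (S − K): max(123.2, 0) = 123.2, max(47.6, 0) = 47.6, max(-3.7, 0) = 0
Node u (S = 168): V_u = 1/1.06·[0.2444·123.2000 + 0.7556·47.6000] = 62.3396
Node d (S = 114): V_d = 1/1.06·[0.2444·47.6000 + 0.7556·0.0000] = 10.9769
Node 0 (S = 120): V_0 = 1/1.06·[0.2444·62.3396 + 0.7556·10.9769] = 22.2002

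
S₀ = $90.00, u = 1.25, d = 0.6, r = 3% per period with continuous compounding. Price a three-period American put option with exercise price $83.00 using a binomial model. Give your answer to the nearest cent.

Risk-neutral probability p = (e^0.03 − 0.6)/(1.25 − 0.6) = 0.4305/0.6500 = 0.6622
Terminal stock prices: S_uuu = 175.8, S_uud = 84.38, S_udd = 40.5, S_ddd = 19.44
Terminal payoffs (K − S): max(-92.78, 0) = 0, max(-1.375, 0) = 0, max(42.5, 0) = 42.5, max(63.56, 0) = 63.56
Node uu (S = 140.6): continuation = e^(−0.03)·[0.6622·0.0000 + 0.3378·0.0000] = 0.0000; exercise value = 0.0000 ≤ continuation, so V_uu = 0.0000
Node ud (S = 67.5): continuation = e^(−0.03)·[0.6622·0.0000 + 0.3378·42.5000] = 13.9306; exercise value = 15.5000 > continuation, so V_ud = 15.5000 (exercise)
Node dd (S = 32.4): continuation = e^(−0.03)·[0.6622·42.5000 + 0.3378·63.5600] = 48.1470; exercise value = 50.6000 > continuation, so V_dd = 50.6000 (exercise)
Node u (S = 112.5): continuation = e^(−0.03)·[0.6622·0.0000 + 0.3378·15.5000] = 5.0806; exercise value = 0.0000 ≤ continuation, so V_u = 5.0806
Node d (S = 54): continuation = e^(−0.03)·[0.6622·15.5000 + 0.3378·50.6000] = 26.5470; exercise value = 29.0000 > continuation, so V_d = 29.0000 (exercise)
Node 0 (S = 90): continuation = e^(−0.03)·[0.6622·5.0806 + 0.3378·29.0000] = 12.7707; exercise value = 0.0000 ≤ continuation, so V_0 = 12.7707

$12.77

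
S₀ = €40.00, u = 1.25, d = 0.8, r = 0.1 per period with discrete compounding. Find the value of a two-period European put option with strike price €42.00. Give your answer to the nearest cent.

€2.24

Risk-neutral probability p = (1 + 0.1 − 0.8)/(1.25 − 0.8) = 0.3000/0.4500 = 0.6667
Terminal stock prices: S_uu = 62.5, S_ud = 40, S_dd = 25.6
Terminal payoffs (K − S): max(-20.5, 0) = 0, max(2, 0) = 2, max(16.4, 0) = 16.4
Node u (S = 50): V_u = 1/1.1·[0.6667·0.0000 + 0.3333·2.0000] = 0.6061
Node d (S = 32): V_d = 1/1.1·[0.6667·2.0000 + 0.3333·16.4000] = 6.1818
Node 0 (S = 40): V_0 = 1/1.1·[0.6667·0.6061 + 0.3333·6.1818] = 2.2406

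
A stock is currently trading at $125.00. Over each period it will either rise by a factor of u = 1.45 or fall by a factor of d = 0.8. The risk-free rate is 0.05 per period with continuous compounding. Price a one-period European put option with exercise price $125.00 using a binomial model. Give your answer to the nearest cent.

Risk-neutral probability p = (e^0.05 − 0.8)/(1.45 − 0.8) = 0.2513/0.6500 = 0.3866
Terminal stock prices: S_u = 181.2, S_d = 100
Terminal payoffs (K − S): max(-56.25, 0) = 0, max(25, 0) = 25
Node 0 (S = 125): V_0 = e^(−0.05)·[0.3866·0.0000 + 0.6134·25.0000] = 14.5878

$14.59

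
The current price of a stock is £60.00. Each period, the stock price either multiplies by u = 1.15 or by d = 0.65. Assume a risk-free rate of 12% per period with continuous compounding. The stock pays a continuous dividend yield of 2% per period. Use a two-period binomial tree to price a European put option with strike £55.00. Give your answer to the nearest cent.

Per-period risk-free factor R = e^0.12 = 1.1275; dividend-adjusted growth = e^(0.12−0.02) = 1.1052.
Risk-neutral probability p = (1.1052 − 0.65)/(1.15 − 0.65) = 0.4552/0.5000 = 0.9103
Terminal stock prices: S_uu = 79.35, S_ud = 44.85, S_dd = 25.35
Terminal payoffs (K − S): max(-24.35, 0) = 0, max(10.15, 0) = 10.15, max(29.65, 0) = 29.65
Node u (S = 69): V_u = e^(−0.12)·[0.9103·0.0000 + 0.0897·10.1500] = 0.8071
Node d (S = 39): V_d = e^(−0.12)·[0.9103·10.1500 + 0.0897·29.6500] = 10.5529
Node 0 (S = 60): V_0 = e^(−0.12)·[0.9103·0.8071 + 0.0897·10.5529] = 1.4908

£1.49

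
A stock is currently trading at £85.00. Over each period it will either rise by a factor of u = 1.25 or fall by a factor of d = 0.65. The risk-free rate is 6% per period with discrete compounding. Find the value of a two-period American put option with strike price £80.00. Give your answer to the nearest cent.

£9.50

Risk-neutral probability p = (1 + 0.06 − 0.65)/(1.25 − 0.65) = 0.4100/0.6000 = 0.6833
Terminal stock prices: S_uu = 132.8, S_ud = 69.06, S_dd = 35.91
Terminal payoffs (K − S): max(-52.81, 0) = 0, max(10.94, 0) = 10.94, max(44.09, 0) = 44.09
Node u (S = 106.2): continuation = 1/1.06·[0.6833·0.0000 + 0.3167·10.9375] = 3.2675; exercise value = 0.0000 ≤ continuation, so V_u = 3.2675
Node d (S = 55.25): continuation = 1/1.06·[0.6833·10.9375 + 0.3167·44.0875] = 20.2217; exercise value = 24.7500 > continuation, so V_d = 24.7500 (exercise)
Node 0 (S = 85): continuation = 1/1.06·[0.6833·3.2675 + 0.3167·24.7500] = 9.5003; exercise value = 0.0000 ≤ continuation, so V_0 = 9.5003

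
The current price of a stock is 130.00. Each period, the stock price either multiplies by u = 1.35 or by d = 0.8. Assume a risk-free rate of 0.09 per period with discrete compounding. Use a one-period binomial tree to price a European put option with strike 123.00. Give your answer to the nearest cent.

8.24

Risk-neutral probability p = (1 + 0.09 − 0.8)/(1.35 − 0.8) = 0.2900/0.5500 = 0.5273
Terminal stock prices: S_u = 175.5, S_d = 104
Terminal payoffs (K − S): max(-52.5, 0) = 0, max(19, 0) = 19
Node 0 (S = 130): V_0 = 1/1.09·[0.5273·0.0000 + 0.4727·19.0000] = 8.2402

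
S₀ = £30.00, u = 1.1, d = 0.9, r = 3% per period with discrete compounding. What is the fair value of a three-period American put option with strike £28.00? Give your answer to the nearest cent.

Risk-neutral probability p = (1 + 0.03 − 0.9)/(1.1 − 0.9) = 0.1300/0.2000 = 0.6500
Terminal stock prices: S_uuu = 39.93, S_uud = 32.67, S_udd = 26.73, S_ddd = 21.87
Terminal payoffs (K − S): max(-11.93, 0) = 0, max(-4.67, 0) = 0, max(1.27, 0) = 1.27, max(6.13, 0) = 6.13
Node uu (S = 36.3): continuation = 1/1.03·[0.6500·0.0000 + 0.3500·0.0000] = 0.0000; exercise value = 0.0000 ≤ continuation, so V_uu = 0.0000
Node ud (S = 29.7): continuation = 1/1.03·[0.6500·0.0000 + 0.3500·1.2700] = 0.4316; exercise value = 0.0000 ≤ continuation, so V_ud = 0.4316
Node dd (S = 24.3): continuation = 1/1.03·[0.6500·1.2700 + 0.3500·6.1300] = 2.8845; exercise value = 3.7000 > continuation, so V_dd = 3.7000 (exercise)
Node u (S = 33): continuation = 1/1.03·[0.6500·0.0000 + 0.3500·0.4316] = 0.1466; exercise value = 0.0000 ≤ continuation, so V_u = 0.1466
Node d (S = 27): continuation = 1/1.03·[0.6500·0.4316 + 0.3500·3.7000] = 1.5296; exercise value = 1.0000 ≤ continuation, so V_d = 1.5296
Node 0 (S = 30): continuation = 1/1.03·[0.6500·0.1466 + 0.3500·1.5296] = 0.6123; exercise value = 0.0000 ≤ continuation, so V_0 = 0.6123

£0.61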